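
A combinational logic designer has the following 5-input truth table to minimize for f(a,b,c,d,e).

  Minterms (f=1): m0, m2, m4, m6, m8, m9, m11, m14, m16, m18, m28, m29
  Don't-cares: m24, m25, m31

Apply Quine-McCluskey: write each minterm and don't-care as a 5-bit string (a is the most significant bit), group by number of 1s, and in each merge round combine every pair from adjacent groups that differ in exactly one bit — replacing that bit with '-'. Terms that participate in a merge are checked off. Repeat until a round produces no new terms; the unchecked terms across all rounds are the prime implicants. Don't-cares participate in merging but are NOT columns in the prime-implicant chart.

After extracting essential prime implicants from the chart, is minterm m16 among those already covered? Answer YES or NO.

size-2^0 implicants → 00000(✓)  00010(✓)  00100(✓)  00110(✓)  01000(✓)  01001(✓)  01011(✓)  01110(✓)  10000(✓)  10010(✓)  11000(✓)  11001(✓)  11100(✓)  11101(✓)  11111(✓)
size-2^1 implicants → -0000(✓)  -0010(✓)  -1000(✓)  -1001(✓)  0-000(✓)  0-110  00-00(✓)  00-10(✓)  000-0(✓)  001-0(✓)  010-1  0100-(✓)  1-000(✓)  100-0(✓)  11-00(✓)  11-01(✓)  1100-(✓)  111-1  1110-(✓)
size-2^2 implicants → --000  -00-0  -100-  00--0  11-0-
Unchecked terms (primes): --000, -00-0, -100-, 0-110, 00--0, 010-1, 11-0-, 111-1
Minterm coverage:
  m0 ⊆ --000,-00-0,00--0
  m2 ⊆ -00-0,00--0
  m4 ⊆ 00--0 [E]
  m6 ⊆ 0-110,00--0
  m8 ⊆ --000,-100-
  m9 ⊆ -100-,010-1
  m11 ⊆ 010-1 [E]
  m14 ⊆ 0-110 [E]
  m16 ⊆ --000,-00-0
  m18 ⊆ -00-0 [E]
  m28 ⊆ 11-0- [E]
  m29 ⊆ 11-0-,111-1
E = {-00-0, 0-110, 00--0, 010-1, 11-0-}

YES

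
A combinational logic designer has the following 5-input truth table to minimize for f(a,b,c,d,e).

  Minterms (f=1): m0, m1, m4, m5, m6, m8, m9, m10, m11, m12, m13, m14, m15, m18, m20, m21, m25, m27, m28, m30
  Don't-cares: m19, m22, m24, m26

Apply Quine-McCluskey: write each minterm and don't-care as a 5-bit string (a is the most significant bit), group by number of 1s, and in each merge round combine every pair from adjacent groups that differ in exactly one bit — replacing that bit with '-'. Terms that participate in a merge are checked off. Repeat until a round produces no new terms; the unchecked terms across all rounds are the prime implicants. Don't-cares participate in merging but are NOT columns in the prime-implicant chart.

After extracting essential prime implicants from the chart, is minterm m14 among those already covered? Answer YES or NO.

[col 0] 00000*, 00001*, 00100*, 00101*, 00110*, 01000*, 01001*, 01010*, 01011*, 01100*, 01101*, 01110*, 01111*, 10010*, 10011*, 10100*, 10101*, 10110*, 11000*, 11001*, 11010*, 11011*, 11100*, 11110*
[col 1] -0100*, -0101*, -0110*, -1000*, -1001*, -1010*, -1011*, -1100*, -1110*, 0-000*, 0-001*, 0-100*, 0-101*, 0-110*, 00-00*, 00-01*, 0000-*, 001-0*, 0010-*, 01-00*, 01-01*, 01-10*, 01-11*, 010-0*, 010-1*, 0100-*, 0101-*, 011-0*, 011-1*, 0110-*, 0111-*, 1-010*, 1-011*, 1-100*, 1-110*, 10-10*, 1001-*, 101-0*, 1010-*, 11-00*, 11-10*, 110-0*, 110-1*, 1100-*, 1101-*, 111-0*
[col 2] --100*, --110*, -01-0*, -010-, -1-00*, -1-10*, -10-0*, -10-1*, -100-*, -101-*, -11-0*, 0--00*, 0--01*, 0-00-*, 0-1-0*, 0-10-*, 00-0-*, 01--0*, 01--1*, 01-0-*, 01-1-*, 010--*, 011--*, 1--10, 1-01-, 1-1-0*, 11--0*, 110--*
[col 3] --1-0, -1--0, -10--, 0--0-, 01---
Prime implicants: --1-0, -010-, -1--0, -10--, 0--0-, 01---, 1--10, 1-01-
PI chart (minterm → PIs covering it):
  0 | 0--0-  (sole → essential)
  1 | 0--0-  (sole → essential)
  4 | --1-0,-010-,0--0-
  5 | -010-,0--0-
  6 | --1-0  (sole → essential)
  8 | -1--0,-10--,0--0-,01---
  9 | -10--,0--0-,01---
  10 | -1--0,-10--,01---
  11 | -10--,01---
  12 | --1-0,-1--0,0--0-,01---
  13 | 0--0-,01---
  14 | --1-0,-1--0,01---
  15 | 01---  (sole → essential)
  18 | 1--10,1-01-
  20 | --1-0,-010-
  21 | -010-  (sole → essential)
  25 | -10--  (sole → essential)
  27 | -10--,1-01-
  28 | --1-0,-1--0
  30 | --1-0,-1--0,1--10
Essential prime implicants: --1-0, -010-, -10--, 0--0-, 01---

YES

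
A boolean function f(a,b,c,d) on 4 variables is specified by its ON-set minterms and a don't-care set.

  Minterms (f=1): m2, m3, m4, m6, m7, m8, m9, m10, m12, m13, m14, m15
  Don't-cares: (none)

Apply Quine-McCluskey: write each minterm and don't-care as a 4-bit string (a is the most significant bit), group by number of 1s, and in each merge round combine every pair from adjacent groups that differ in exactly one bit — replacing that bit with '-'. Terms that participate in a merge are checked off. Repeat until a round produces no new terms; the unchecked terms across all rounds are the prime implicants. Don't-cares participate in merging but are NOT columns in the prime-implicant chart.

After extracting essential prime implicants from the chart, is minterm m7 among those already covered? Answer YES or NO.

YES

Round 0: 0010✓ 0011✓ 0100✓ 0110✓ 0111✓ 1000✓ 1001✓ 1010✓ 1100✓ 1101✓ 1110✓ 1111✓
Round 1: -010✓ -100✓ -110✓ -111✓ 0-10✓ 0-11✓ 001-✓ 01-0✓ 011-✓ 1-00✓ 1-01✓ 1-10✓ 10-0✓ 100-✓ 11-0✓ 11-1✓ 110-✓ 111-✓
Round 2: --10 -1-0 -11- 0-1- 1--0 1-0- 11--
PIs = {--10, -1-0, -11-, 0-1-, 1--0, 1-0-, 11--}
Coverage chart:
  m2: --10,0-1-
  m3: 0-1- ←essential
  m4: -1-0 ←essential
  m6: --10,-1-0,-11-,0-1-
  m7: -11-,0-1-
  m8: 1--0,1-0-
  m9: 1-0- ←essential
  m10: --10,1--0
  m12: -1-0,1--0,1-0-,11--
  m13: 1-0-,11--
  m14: --10,-1-0,-11-,1--0,11--
  m15: -11-,11--
Essential: -1-0, 0-1-, 1-0-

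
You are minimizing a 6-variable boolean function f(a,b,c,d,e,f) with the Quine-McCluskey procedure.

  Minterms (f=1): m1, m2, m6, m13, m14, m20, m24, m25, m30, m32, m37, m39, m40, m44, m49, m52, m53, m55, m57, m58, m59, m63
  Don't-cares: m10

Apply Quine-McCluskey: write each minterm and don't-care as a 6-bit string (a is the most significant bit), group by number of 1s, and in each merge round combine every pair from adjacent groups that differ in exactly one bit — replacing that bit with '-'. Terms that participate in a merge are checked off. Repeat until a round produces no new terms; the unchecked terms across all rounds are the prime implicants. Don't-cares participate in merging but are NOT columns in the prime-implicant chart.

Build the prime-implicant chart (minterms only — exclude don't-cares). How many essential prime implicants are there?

size-2^0 implicants → 000001  000010(✓)  000110(✓)  001010(✓)  001101  001110(✓)  010100(✓)  011000(✓)  011001(✓)  011110(✓)  100000(✓)  100101(✓)  100111(✓)  101000(✓)  101100(✓)  110001(✓)  110100(✓)  110101(✓)  110111(✓)  111001(✓)  111010(✓)  111011(✓)  111111(✓)
size-2^1 implicants → -10100  -11001  0-1110  00-010(✓)  00-110(✓)  000-10(✓)  001-10(✓)  01100-  1-0101(✓)  1-0111(✓)  10-000  1001-1(✓)  101-00  11-001  11-111  110-01  1101-1(✓)  11010-  111-11  1110-1  11101-
size-2^2 implicants → 00--10  1-01-1
Unchecked terms (primes): -10100, -11001, 0-1110, 00--10, 000001, 001101, 01100-, 1-01-1, 10-000, 101-00, 11-001, 11-111, 110-01, 11010-, 111-11, 1110-1, 11101-
Minterm coverage:
  m1 ⊆ 000001 [E]
  m2 ⊆ 00--10 [E]
  m6 ⊆ 00--10 [E]
  m13 ⊆ 001101 [E]
  m14 ⊆ 0-1110,00--10
  m20 ⊆ -10100 [E]
  m24 ⊆ 01100- [E]
  m25 ⊆ -11001,01100-
  m30 ⊆ 0-1110 [E]
  m32 ⊆ 10-000 [E]
  m37 ⊆ 1-01-1 [E]
  m39 ⊆ 1-01-1 [E]
  m40 ⊆ 10-000,101-00
  m44 ⊆ 101-00 [E]
  m49 ⊆ 11-001,110-01
  m52 ⊆ -10100,11010-
  m53 ⊆ 1-01-1,110-01,11010-
  m55 ⊆ 1-01-1,11-111
  m57 ⊆ -11001,11-001,1110-1
  m58 ⊆ 11101- [E]
  m59 ⊆ 111-11,1110-1,11101-
  m63 ⊆ 11-111,111-11
E = {-10100, 0-1110, 00--10, 000001, 001101, 01100-, 1-01-1, 10-000, 101-00, 11101-}

10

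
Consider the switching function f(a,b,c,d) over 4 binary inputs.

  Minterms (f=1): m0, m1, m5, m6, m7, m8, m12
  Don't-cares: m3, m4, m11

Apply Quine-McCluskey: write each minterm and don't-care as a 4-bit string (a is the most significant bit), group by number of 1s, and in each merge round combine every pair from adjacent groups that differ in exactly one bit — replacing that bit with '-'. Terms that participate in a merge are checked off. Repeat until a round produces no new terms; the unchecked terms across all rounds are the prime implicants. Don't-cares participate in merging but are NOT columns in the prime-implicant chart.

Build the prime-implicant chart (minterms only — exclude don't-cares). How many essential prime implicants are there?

[col 0] 0000*, 0001*, 0011*, 0100*, 0101*, 0110*, 0111*, 1000*, 1011*, 1100*
[col 1] -000*, -011, -100*, 0-00*, 0-01*, 0-11*, 00-1*, 000-*, 01-0*, 01-1*, 010-*, 011-*, 1-00*
[col 2] --00, 0--1, 0-0-, 01--
Prime implicants: --00, -011, 0--1, 0-0-, 01--
PI chart (minterm → PIs covering it):
  0 | --00,0-0-
  1 | 0--1,0-0-
  5 | 0--1,0-0-,01--
  6 | 01--  (sole → essential)
  7 | 0--1,01--
  8 | --00  (sole → essential)
  12 | --00  (sole → essential)
Essential prime implicants: --00, 01--

2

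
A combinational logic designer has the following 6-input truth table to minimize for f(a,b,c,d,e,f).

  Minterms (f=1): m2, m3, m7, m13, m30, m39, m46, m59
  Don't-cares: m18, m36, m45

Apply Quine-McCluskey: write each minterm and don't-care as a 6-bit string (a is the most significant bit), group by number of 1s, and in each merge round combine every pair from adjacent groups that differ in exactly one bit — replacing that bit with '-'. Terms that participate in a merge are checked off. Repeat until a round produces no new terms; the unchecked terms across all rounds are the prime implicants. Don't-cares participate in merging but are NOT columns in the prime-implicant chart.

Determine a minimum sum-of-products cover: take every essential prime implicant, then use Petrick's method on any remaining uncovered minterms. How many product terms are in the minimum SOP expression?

Round 0: 000010✓ 000011✓ 000111✓ 001101✓ 010010✓ 011110 100100 100111✓ 101101✓ 101110 111011
Round 1: -00111 -01101 0-0010 000-11 00001-
PIs = {-00111, -01101, 0-0010, 000-11, 00001-, 011110, 100100, 101110, 111011}
Coverage chart:
  m2: 0-0010,00001-
  m3: 000-11,00001-
  m7: -00111,000-11
  m13: -01101 ←essential
  m30: 011110 ←essential
  m39: -00111 ←essential
  m46: 101110 ←essential
  m59: 111011 ←essential
Essential: -00111, -01101, 011110, 101110, 111011
Petrick residual → 00001-
Min cover (6 terms): b'c'def + b'cde'f + a'b'c'd'e + a'bcdef' + ab'cdef' + abcd'ef

6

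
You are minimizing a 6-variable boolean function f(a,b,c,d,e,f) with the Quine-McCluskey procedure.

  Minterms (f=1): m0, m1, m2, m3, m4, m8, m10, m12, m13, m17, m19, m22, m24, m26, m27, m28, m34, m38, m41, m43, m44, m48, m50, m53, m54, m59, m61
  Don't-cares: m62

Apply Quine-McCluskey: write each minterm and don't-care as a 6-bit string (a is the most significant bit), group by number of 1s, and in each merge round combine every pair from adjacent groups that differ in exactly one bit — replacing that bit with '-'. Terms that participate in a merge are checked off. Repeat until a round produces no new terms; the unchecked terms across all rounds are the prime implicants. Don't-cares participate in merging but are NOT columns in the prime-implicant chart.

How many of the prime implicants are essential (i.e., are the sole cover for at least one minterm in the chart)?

10

size-2^0 implicants → 000000(✓)  000001(✓)  000010(✓)  000011(✓)  000100(✓)  001000(✓)  001010(✓)  001100(✓)  001101(✓)  010001(✓)  010011(✓)  010110(✓)  011000(✓)  011010(✓)  011011(✓)  011100(✓)  100010(✓)  100110(✓)  101001(✓)  101011(✓)  101100(✓)  110000(✓)  110010(✓)  110101(✓)  110110(✓)  111011(✓)  111101(✓)  111110(✓)
size-2^1 implicants → -00010  -01100  -10110  -11011  0-0001(✓)  0-0011(✓)  0-1000(✓)  0-1010(✓)  0-1100(✓)  00-000(✓)  00-010(✓)  00-100(✓)  000-00(✓)  0000-0(✓)  0000-1(✓)  00000-(✓)  00001-(✓)  001-00(✓)  0010-0(✓)  00110-  01-011  0100-1(✓)  011-00(✓)  0110-0(✓)  01101-  1-0010(✓)  1-0110(✓)  1-1011  100-10(✓)  1010-1  11-101  11-110  110-10(✓)  1100-0
size-2^2 implicants → 0-00-1  0-1-00  0-10-0  00--00  00-0-0  0000--  1-0-10
Unchecked terms (primes): -00010, -01100, -10110, -11011, 0-00-1, 0-1-00, 0-10-0, 00--00, 00-0-0, 0000--, 00110-, 01-011, 01101-, 1-0-10, 1-1011, 1010-1, 11-101, 11-110, 1100-0
Minterm coverage:
  m0 ⊆ 00--00,00-0-0,0000--
  m1 ⊆ 0-00-1,0000--
  m2 ⊆ -00010,00-0-0,0000--
  m3 ⊆ 0-00-1,0000--
  m4 ⊆ 00--00 [E]
  m8 ⊆ 0-1-00,0-10-0,00--00,00-0-0
  m10 ⊆ 0-10-0,00-0-0
  m12 ⊆ -01100,0-1-00,00--00,00110-
  m13 ⊆ 00110- [E]
  m17 ⊆ 0-00-1 [E]
  m19 ⊆ 0-00-1,01-011
  m22 ⊆ -10110 [E]
  m24 ⊆ 0-1-00,0-10-0
  m26 ⊆ 0-10-0,01101-
  m27 ⊆ -11011,01-011,01101-
  m28 ⊆ 0-1-00 [E]
  m34 ⊆ -00010,1-0-10
  m38 ⊆ 1-0-10 [E]
  m41 ⊆ 1010-1 [E]
  m43 ⊆ 1-1011,1010-1
  m44 ⊆ -01100 [E]
  m48 ⊆ 1100-0 [E]
  m50 ⊆ 1-0-10,1100-0
  m53 ⊆ 11-101 [E]
  m54 ⊆ -10110,1-0-10,11-110
  m59 ⊆ -11011,1-1011
  m61 ⊆ 11-101 [E]
E = {-01100, -10110, 0-00-1, 0-1-00, 00--00, 00110-, 1-0-10, 1010-1, 11-101, 1100-0}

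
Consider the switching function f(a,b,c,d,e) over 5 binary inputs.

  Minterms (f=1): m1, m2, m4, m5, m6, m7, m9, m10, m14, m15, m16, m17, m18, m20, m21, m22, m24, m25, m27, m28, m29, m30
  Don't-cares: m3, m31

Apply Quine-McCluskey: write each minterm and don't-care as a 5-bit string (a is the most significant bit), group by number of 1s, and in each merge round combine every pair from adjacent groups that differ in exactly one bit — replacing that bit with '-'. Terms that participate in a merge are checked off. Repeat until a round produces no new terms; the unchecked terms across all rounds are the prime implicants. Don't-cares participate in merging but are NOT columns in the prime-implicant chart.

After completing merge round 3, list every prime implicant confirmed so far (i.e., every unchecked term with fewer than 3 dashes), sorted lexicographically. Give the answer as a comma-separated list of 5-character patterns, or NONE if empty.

[col 0] 00001*, 00010*, 00011*, 00100*, 00101*, 00110*, 00111*, 01001*, 01010*, 01110*, 01111*, 10000*, 10001*, 10010*, 10100*, 10101*, 10110*, 11000*, 11001*, 11011*, 11100*, 11101*, 11110*, 11111*
[col 1] -0001*, -0010*, -0100*, -0101*, -0110*, -1001*, -1110*, -1111*, 0-001*, 0-010*, 0-110*, 0-111*, 00-01*, 00-10*, 00-11*, 000-1*, 0001-*, 001-0*, 001-1*, 0010-*, 0011-*, 01-10*, 0111-*, 1-000*, 1-001*, 1-100*, 1-101*, 1-110*, 10-00*, 10-01*, 10-10*, 100-0*, 1000-*, 101-0*, 1010-*, 11-00*, 11-01*, 11-11*, 110-1*, 1100-*, 111-0*, 111-1*, 1110-*, 1111-*
[col 2] --001, --110, -0-01, -0-10, -01-0, -010-, -111-, 0--10, 0-11-, 00--1, 00-1-, 001--, 1--00*, 1--01*, 1-00-*, 1-1-0, 1-10-*, 10--0, 10-0-*, 11--1, 11-0-*, 111--
[col 3] 1--0-
Prime implicants: --001, --110, -0-01, -0-10, -01-0, -010-, -111-, 0--10, 0-11-, 00--1, 00-1-, 001--, 1--0-, 1-1-0, 10--0, 11--1, 111--

--001, --110, -0-01, -0-10, -01-0, -010-, -111-, 0--10, 0-11-, 00--1, 00-1-, 001--, 1-1-0, 10--0, 11--1, 111--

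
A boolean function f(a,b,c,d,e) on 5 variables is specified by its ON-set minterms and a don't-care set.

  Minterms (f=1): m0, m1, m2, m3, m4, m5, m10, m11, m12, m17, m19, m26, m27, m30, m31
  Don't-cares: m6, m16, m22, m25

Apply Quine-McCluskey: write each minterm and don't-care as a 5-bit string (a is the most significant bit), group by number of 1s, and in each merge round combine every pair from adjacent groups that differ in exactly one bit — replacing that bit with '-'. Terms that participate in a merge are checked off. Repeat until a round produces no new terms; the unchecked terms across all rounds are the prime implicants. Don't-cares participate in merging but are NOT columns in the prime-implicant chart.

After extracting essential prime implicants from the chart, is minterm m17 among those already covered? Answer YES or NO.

size-2^0 implicants → 00000(✓)  00001(✓)  00010(✓)  00011(✓)  00100(✓)  00101(✓)  00110(✓)  01010(✓)  01011(✓)  01100(✓)  10000(✓)  10001(✓)  10011(✓)  10110(✓)  11001(✓)  11010(✓)  11011(✓)  11110(✓)  11111(✓)
size-2^1 implicants → -0000(✓)  -0001(✓)  -0011(✓)  -0110  -1010(✓)  -1011(✓)  0-010(✓)  0-011(✓)  0-100  00-00(✓)  00-01(✓)  00-10(✓)  000-0(✓)  000-1(✓)  0000-(✓)  0001-(✓)  001-0(✓)  0010-(✓)  0101-(✓)  1-001(✓)  1-011(✓)  1-110  100-1(✓)  1000-(✓)  11-10(✓)  11-11(✓)  110-1(✓)  1101-(✓)  1111-(✓)
size-2^2 implicants → --011  -00-1  -000-  -101-  0-01-  00--0  00-0-  000--  1-0-1  11-1-
Unchecked terms (primes): --011, -00-1, -000-, -0110, -101-, 0-01-, 0-100, 00--0, 00-0-, 000--, 1-0-1, 1-110, 11-1-
Minterm coverage:
  m0 ⊆ -000-,00--0,00-0-,000--
  m1 ⊆ -00-1,-000-,00-0-,000--
  m2 ⊆ 0-01-,00--0,000--
  m3 ⊆ --011,-00-1,0-01-,000--
  m4 ⊆ 0-100,00--0,00-0-
  m5 ⊆ 00-0- [E]
  m10 ⊆ -101-,0-01-
  m11 ⊆ --011,-101-,0-01-
  m12 ⊆ 0-100 [E]
  m17 ⊆ -00-1,-000-,1-0-1
  m19 ⊆ --011,-00-1,1-0-1
  m26 ⊆ -101-,11-1-
  m27 ⊆ --011,-101-,1-0-1,11-1-
  m30 ⊆ 1-110,11-1-
  m31 ⊆ 11-1- [E]
E = {0-100, 00-0-, 11-1-}

NO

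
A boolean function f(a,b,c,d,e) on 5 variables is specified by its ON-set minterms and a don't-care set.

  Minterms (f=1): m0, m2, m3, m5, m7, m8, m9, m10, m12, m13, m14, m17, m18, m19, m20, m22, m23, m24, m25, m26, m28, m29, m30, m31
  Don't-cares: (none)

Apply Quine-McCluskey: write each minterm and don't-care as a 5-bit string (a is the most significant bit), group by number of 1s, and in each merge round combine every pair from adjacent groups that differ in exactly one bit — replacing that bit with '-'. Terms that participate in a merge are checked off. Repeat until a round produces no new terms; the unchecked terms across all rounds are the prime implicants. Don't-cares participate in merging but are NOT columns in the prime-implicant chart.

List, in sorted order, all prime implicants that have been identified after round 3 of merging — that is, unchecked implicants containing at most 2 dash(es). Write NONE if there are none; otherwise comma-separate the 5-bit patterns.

size-2^0 implicants → 00000(✓)  00010(✓)  00011(✓)  00101(✓)  00111(✓)  01000(✓)  01001(✓)  01010(✓)  01100(✓)  01101(✓)  01110(✓)  10001(✓)  10010(✓)  10011(✓)  10100(✓)  10110(✓)  10111(✓)  11000(✓)  11001(✓)  11010(✓)  11100(✓)  11101(✓)  11110(✓)  11111(✓)
size-2^1 implicants → -0010(✓)  -0011(✓)  -0111(✓)  -1000(✓)  -1001(✓)  -1010(✓)  -1100(✓)  -1101(✓)  -1110(✓)  0-000(✓)  0-010(✓)  0-101  00-11(✓)  000-0(✓)  0001-(✓)  001-1  01-00(✓)  01-01(✓)  01-10(✓)  010-0(✓)  0100-(✓)  011-0(✓)  0110-(✓)  1-001  1-010(✓)  1-100(✓)  1-110(✓)  1-111(✓)  10-10(✓)  10-11(✓)  100-1  1001-(✓)  101-0(✓)  1011-(✓)  11-00(✓)  11-01(✓)  11-10(✓)  110-0(✓)  1100-(✓)  111-0(✓)  111-1(✓)  1110-(✓)  1111-(✓)
size-2^2 implicants → --010  -0-11  -001-  -1-00(✓)  -1-01(✓)  -1-10(✓)  -10-0(✓)  -100-(✓)  -11-0(✓)  -110-(✓)  0-0-0  01--0(✓)  01-0-(✓)  1--10  1-1-0  1-11-  10-1-  11--0(✓)  11-0-(✓)  111--
size-2^3 implicants → -1--0  -1-0-
Unchecked terms (primes): --010, -0-11, -001-, -1--0, -1-0-, 0-0-0, 0-101, 001-1, 1--10, 1-001, 1-1-0, 1-11-, 10-1-, 100-1, 111--

--010, -0-11, -001-, 0-0-0, 0-101, 001-1, 1--10, 1-001, 1-1-0, 1-11-, 10-1-, 100-1, 111--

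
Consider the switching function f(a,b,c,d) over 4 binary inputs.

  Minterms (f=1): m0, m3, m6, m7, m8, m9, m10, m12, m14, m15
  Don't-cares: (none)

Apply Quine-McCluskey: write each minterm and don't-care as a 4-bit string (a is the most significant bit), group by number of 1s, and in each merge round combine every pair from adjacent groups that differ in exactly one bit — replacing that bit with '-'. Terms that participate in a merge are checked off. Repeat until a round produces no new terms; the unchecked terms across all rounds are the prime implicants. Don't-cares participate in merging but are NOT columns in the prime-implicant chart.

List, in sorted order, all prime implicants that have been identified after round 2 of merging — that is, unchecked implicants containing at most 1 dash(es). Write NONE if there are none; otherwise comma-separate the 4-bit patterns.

-000, 0-11, 100-

size-2^0 implicants → 0000(✓)  0011(✓)  0110(✓)  0111(✓)  1000(✓)  1001(✓)  1010(✓)  1100(✓)  1110(✓)  1111(✓)
size-2^1 implicants → -000  -110(✓)  -111(✓)  0-11  011-(✓)  1-00(✓)  1-10(✓)  10-0(✓)  100-  11-0(✓)  111-(✓)
size-2^2 implicants → -11-  1--0
Unchecked terms (primes): -000, -11-, 0-11, 1--0, 100-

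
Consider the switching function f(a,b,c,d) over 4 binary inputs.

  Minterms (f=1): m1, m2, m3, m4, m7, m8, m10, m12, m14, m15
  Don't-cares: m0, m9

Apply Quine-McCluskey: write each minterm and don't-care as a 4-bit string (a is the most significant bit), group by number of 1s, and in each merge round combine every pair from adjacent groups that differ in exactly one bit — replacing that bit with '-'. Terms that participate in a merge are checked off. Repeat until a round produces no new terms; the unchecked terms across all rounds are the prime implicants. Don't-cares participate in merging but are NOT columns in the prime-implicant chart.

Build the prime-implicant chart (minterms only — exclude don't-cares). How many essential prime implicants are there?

[col 0] 0000*, 0001*, 0010*, 0011*, 0100*, 0111*, 1000*, 1001*, 1010*, 1100*, 1110*, 1111*
[col 1] -000*, -001*, -010*, -100*, -111, 0-00*, 0-11, 00-0*, 00-1*, 000-*, 001-*, 1-00*, 1-10*, 10-0*, 100-*, 11-0*, 111-
[col 2] --00, -0-0, -00-, 00--, 1--0
Prime implicants: --00, -0-0, -00-, -111, 0-11, 00--, 1--0, 111-
PI chart (minterm → PIs covering it):
  1 | -00-,00--
  2 | -0-0,00--
  3 | 0-11,00--
  4 | --00  (sole → essential)
  7 | -111,0-11
  8 | --00,-0-0,-00-,1--0
  10 | -0-0,1--0
  12 | --00,1--0
  14 | 1--0,111-
  15 | -111,111-
Essential prime implicants: --00

1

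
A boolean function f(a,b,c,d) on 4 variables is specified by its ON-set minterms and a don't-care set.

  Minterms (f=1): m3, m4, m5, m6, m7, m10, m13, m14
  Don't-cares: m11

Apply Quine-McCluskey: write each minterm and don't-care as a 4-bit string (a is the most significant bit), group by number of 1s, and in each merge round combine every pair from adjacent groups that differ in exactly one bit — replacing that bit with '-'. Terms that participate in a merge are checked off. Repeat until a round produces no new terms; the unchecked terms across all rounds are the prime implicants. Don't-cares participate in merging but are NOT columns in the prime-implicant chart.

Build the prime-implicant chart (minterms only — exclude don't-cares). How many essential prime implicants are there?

Round 0: 0011✓ 0100✓ 0101✓ 0110✓ 0111✓ 1010✓ 1011✓ 1101✓ 1110✓
Round 1: -011 -101 -110 0-11 01-0✓ 01-1✓ 010-✓ 011-✓ 1-10 101-
Round 2: 01--
PIs = {-011, -101, -110, 0-11, 01--, 1-10, 101-}
Coverage chart:
  m3: -011,0-11
  m4: 01-- ←essential
  m5: -101,01--
  m6: -110,01--
  m7: 0-11,01--
  m10: 1-10,101-
  m13: -101 ←essential
  m14: -110,1-10
Essential: -101, 01--

2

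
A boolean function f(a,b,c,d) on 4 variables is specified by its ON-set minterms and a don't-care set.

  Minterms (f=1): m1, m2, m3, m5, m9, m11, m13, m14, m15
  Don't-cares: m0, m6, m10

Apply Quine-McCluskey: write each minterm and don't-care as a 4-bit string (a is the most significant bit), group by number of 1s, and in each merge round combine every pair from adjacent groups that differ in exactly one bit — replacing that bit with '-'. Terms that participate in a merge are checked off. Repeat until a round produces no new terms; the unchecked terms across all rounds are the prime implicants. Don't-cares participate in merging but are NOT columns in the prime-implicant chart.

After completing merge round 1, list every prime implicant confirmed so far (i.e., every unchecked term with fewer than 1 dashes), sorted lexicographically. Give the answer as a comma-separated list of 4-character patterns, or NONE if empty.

NONE

Round 0: 0000✓ 0001✓ 0010✓ 0011✓ 0101✓ 0110✓ 1001✓ 1010✓ 1011✓ 1101✓ 1110✓ 1111✓
Round 1: -001✓ -010✓ -011✓ -101✓ -110✓ 0-01✓ 0-10✓ 00-0✓ 00-1✓ 000-✓ 001-✓ 1-01✓ 1-10✓ 1-11✓ 10-1✓ 101-✓ 11-1✓ 111-✓
Round 2: --01 --10 -0-1 -01- 00-- 1--1 1-1-
PIs = {--01, --10, -0-1, -01-, 00--, 1--1, 1-1-}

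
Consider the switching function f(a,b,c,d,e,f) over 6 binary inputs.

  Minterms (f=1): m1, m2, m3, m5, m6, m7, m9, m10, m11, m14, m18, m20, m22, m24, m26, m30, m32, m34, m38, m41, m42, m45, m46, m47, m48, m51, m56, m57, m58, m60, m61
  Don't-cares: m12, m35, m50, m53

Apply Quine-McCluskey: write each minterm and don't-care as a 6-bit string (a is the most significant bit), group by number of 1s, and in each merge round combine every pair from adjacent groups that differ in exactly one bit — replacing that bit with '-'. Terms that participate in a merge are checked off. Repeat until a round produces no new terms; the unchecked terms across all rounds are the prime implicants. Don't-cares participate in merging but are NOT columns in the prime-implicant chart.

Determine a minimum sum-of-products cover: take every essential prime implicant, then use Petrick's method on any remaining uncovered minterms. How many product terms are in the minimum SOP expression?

[col 0] 000001*, 000010*, 000011*, 000101*, 000110*, 000111*, 001001*, 001010*, 001011*, 001100*, 001110*, 010010*, 010100*, 010110*, 011000*, 011010*, 011110*, 100000*, 100010*, 100011*, 100110*, 101001*, 101010*, 101101*, 101110*, 101111*, 110000*, 110010*, 110011*, 110101*, 111000*, 111001*, 111010*, 111100*, 111101*
[col 1] -00010*, -00011*, -00110*, -01001, -01010*, -01110*, -10010*, -11000*, -11010*, 0-0010*, 0-0110*, 0-1010*, 0-1110*, 00-001*, 00-010*, 00-011*, 00-110*, 000-01*, 000-10*, 000-11*, 0000-1*, 00001-*, 0001-1*, 00011-*, 001-10*, 0010-1*, 00101-*, 0011-0, 01-010*, 01-110*, 010-10*, 0101-0, 011-10*, 0110-0*, 1-0000*, 1-0010*, 1-0011*, 1-1001*, 1-1010*, 1-1101*, 10-010*, 10-110*, 100-10*, 1000-0*, 10001-*, 101-01*, 101-10*, 1011-1, 10111-, 11-000*, 11-010*, 11-101, 1100-0*, 11001-*, 111-00*, 111-01*, 1110-0*, 11100-*, 11110-*
[col 2] --0010*, --1010*, -0-010*, -0-110*, -00-10*, -0001-, -01-10*, -1-010*, -110-0, 0--010*, 0--110*, 0-0-10*, 0-1-10*, 00--10*, 00-0-1, 00-01-, 000--1, 000-1-, 01--10*, 1--010*, 1-00-0, 1-001-, 1-1-01, 10--10*, 11-0-0, 111-0-
[col 3] ---010, -0--10, 0---10
Prime implicants: ---010, -0--10, -0001-, -01001, -110-0, 0---10, 00-0-1, 00-01-, 000--1, 000-1-, 0011-0, 0101-0, 1-00-0, 1-001-, 1-1-01, 1011-1, 10111-, 11-0-0, 11-101, 111-0-
PI chart (minterm → PIs covering it):
  1 | 00-0-1,000--1
  2 | ---010,-0--10,-0001-,0---10,00-01-,000-1-
  3 | -0001-,00-0-1,00-01-,000--1,000-1-
  5 | 000--1  (sole → essential)
  6 | -0--10,0---10,000-1-
  7 | 000--1,000-1-
  9 | -01001,00-0-1
  10 | ---010,-0--10,0---10,00-01-
  11 | 00-0-1,00-01-
  14 | -0--10,0---10,0011-0
  18 | ---010,0---10
  20 | 0101-0  (sole → essential)
  22 | 0---10,0101-0
  24 | -110-0  (sole → essential)
  26 | ---010,-110-0,0---10
  30 | 0---10  (sole → essential)
  32 | 1-00-0  (sole → essential)
  34 | ---010,-0--10,-0001-,1-00-0,1-001-
  38 | -0--10  (sole → essential)
  41 | -01001,1-1-01
  42 | ---010,-0--10
  45 | 1-1-01,1011-1
  46 | -0--10,10111-
  47 | 1011-1,10111-
  48 | 1-00-0,11-0-0
  51 | 1-001-  (sole → essential)
  56 | -110-0,11-0-0,111-0-
  57 | 1-1-01,111-0-
  58 | ---010,-110-0,11-0-0
  60 | 111-0-  (sole → essential)
  61 | 1-1-01,11-101,111-0-
Essential prime implicants: -0--10, -110-0, 0---10, 000--1, 0101-0, 1-00-0, 1-001-, 111-0-
Petrick residual → -01001, 00-0-1, 1011-1
Minimum SOP uses 11 PIs: b'ef' + b'cd'e'f + bcd'f' + a'ef' + a'b'd'f + a'b'c'f + a'bc'df' + ac'd'f' + ac'd'e + ab'cdf + abce'

11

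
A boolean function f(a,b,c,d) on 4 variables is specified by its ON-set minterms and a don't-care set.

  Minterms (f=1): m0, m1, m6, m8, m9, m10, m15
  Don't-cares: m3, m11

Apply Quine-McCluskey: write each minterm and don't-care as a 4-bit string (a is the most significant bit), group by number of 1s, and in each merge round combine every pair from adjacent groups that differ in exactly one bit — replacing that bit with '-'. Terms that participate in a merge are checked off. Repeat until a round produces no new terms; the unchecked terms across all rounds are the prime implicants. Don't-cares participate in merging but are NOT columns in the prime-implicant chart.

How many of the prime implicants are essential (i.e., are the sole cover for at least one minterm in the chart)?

4

size-2^0 implicants → 0000(✓)  0001(✓)  0011(✓)  0110  1000(✓)  1001(✓)  1010(✓)  1011(✓)  1111(✓)
size-2^1 implicants → -000(✓)  -001(✓)  -011(✓)  00-1(✓)  000-(✓)  1-11  10-0(✓)  10-1(✓)  100-(✓)  101-(✓)
size-2^2 implicants → -0-1  -00-  10--
Unchecked terms (primes): -0-1, -00-, 0110, 1-11, 10--
Minterm coverage:
  m0 ⊆ -00- [E]
  m1 ⊆ -0-1,-00-
  m6 ⊆ 0110 [E]
  m8 ⊆ -00-,10--
  m9 ⊆ -0-1,-00-,10--
  m10 ⊆ 10-- [E]
  m15 ⊆ 1-11 [E]
E = {-00-, 0110, 1-11, 10--}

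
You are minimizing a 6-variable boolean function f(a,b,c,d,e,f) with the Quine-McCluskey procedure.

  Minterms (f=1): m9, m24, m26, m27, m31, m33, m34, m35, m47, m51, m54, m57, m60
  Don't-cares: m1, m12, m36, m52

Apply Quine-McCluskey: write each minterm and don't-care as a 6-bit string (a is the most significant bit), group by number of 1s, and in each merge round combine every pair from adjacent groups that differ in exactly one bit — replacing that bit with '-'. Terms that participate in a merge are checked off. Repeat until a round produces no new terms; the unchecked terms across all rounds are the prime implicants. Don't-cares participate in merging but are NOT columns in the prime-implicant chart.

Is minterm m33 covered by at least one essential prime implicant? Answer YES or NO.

NO

size-2^0 implicants → 000001(✓)  001001(✓)  001100  011000(✓)  011010(✓)  011011(✓)  011111(✓)  100001(✓)  100010(✓)  100011(✓)  100100(✓)  101111  110011(✓)  110100(✓)  110110(✓)  111001  111100(✓)
size-2^1 implicants → -00001  00-001  011-11  0110-0  01101-  1-0011  1-0100  1000-1  10001-  11-100  1101-0
Unchecked terms (primes): -00001, 00-001, 001100, 011-11, 0110-0, 01101-, 1-0011, 1-0100, 1000-1, 10001-, 101111, 11-100, 1101-0, 111001
Minterm coverage:
  m9 ⊆ 00-001 [E]
  m24 ⊆ 0110-0 [E]
  m26 ⊆ 0110-0,01101-
  m27 ⊆ 011-11,01101-
  m31 ⊆ 011-11 [E]
  m33 ⊆ -00001,1000-1
  m34 ⊆ 10001- [E]
  m35 ⊆ 1-0011,1000-1,10001-
  m47 ⊆ 101111 [E]
  m51 ⊆ 1-0011 [E]
  m54 ⊆ 1101-0 [E]
  m57 ⊆ 111001 [E]
  m60 ⊆ 11-100 [E]
E = {00-001, 011-11, 0110-0, 1-0011, 10001-, 101111, 11-100, 1101-0, 111001}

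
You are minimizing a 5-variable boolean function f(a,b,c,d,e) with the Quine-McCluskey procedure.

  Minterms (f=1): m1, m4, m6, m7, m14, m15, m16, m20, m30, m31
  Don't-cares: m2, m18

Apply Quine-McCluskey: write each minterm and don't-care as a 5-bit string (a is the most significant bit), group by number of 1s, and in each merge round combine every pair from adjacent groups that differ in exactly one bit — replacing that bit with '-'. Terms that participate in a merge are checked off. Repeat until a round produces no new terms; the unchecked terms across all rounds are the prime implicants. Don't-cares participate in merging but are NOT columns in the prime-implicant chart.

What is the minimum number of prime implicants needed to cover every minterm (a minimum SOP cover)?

[col 0] 00001, 00010*, 00100*, 00110*, 00111*, 01110*, 01111*, 10000*, 10010*, 10100*, 11110*, 11111*
[col 1] -0010, -0100, -1110*, -1111*, 0-110*, 0-111*, 00-10, 001-0, 0011-*, 0111-*, 10-00, 100-0, 1111-*
[col 2] -111-, 0-11-
Prime implicants: -0010, -0100, -111-, 0-11-, 00-10, 00001, 001-0, 10-00, 100-0
PI chart (minterm → PIs covering it):
  1 | 00001  (sole → essential)
  4 | -0100,001-0
  6 | 0-11-,00-10,001-0
  7 | 0-11-  (sole → essential)
  14 | -111-,0-11-
  15 | -111-,0-11-
  16 | 10-00,100-0
  20 | -0100,10-00
  30 | -111-  (sole → essential)
  31 | -111-  (sole → essential)
Essential prime implicants: -111-, 0-11-, 00001
Petrick residual → -0100, 10-00
Minimum SOP uses 5 PIs: b'cd'e' + bcd + a'cd + a'b'c'd'e + ab'd'e'

5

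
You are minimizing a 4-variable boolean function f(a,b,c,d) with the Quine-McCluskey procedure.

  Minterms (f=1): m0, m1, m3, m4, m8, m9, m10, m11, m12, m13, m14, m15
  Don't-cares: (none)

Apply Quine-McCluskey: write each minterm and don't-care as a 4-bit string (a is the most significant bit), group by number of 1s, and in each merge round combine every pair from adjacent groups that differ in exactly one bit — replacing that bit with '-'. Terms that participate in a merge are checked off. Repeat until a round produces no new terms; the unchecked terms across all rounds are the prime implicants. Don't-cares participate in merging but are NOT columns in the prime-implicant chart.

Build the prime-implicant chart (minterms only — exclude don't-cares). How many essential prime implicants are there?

3

[col 0] 0000*, 0001*, 0011*, 0100*, 1000*, 1001*, 1010*, 1011*, 1100*, 1101*, 1110*, 1111*
[col 1] -000*, -001*, -011*, -100*, 0-00*, 00-1*, 000-*, 1-00*, 1-01*, 1-10*, 1-11*, 10-0*, 10-1*, 100-*, 101-*, 11-0*, 11-1*, 110-*, 111-*
[col 2] --00, -0-1, -00-, 1--0*, 1--1*, 1-0-*, 1-1-*, 10--*, 11--*
[col 3] 1---
Prime implicants: --00, -0-1, -00-, 1---
PI chart (minterm → PIs covering it):
  0 | --00,-00-
  1 | -0-1,-00-
  3 | -0-1  (sole → essential)
  4 | --00  (sole → essential)
  8 | --00,-00-,1---
  9 | -0-1,-00-,1---
  10 | 1---  (sole → essential)
  11 | -0-1,1---
  12 | --00,1---
  13 | 1---  (sole → essential)
  14 | 1---  (sole → essential)
  15 | 1---  (sole → essential)
Essential prime implicants: --00, -0-1, 1---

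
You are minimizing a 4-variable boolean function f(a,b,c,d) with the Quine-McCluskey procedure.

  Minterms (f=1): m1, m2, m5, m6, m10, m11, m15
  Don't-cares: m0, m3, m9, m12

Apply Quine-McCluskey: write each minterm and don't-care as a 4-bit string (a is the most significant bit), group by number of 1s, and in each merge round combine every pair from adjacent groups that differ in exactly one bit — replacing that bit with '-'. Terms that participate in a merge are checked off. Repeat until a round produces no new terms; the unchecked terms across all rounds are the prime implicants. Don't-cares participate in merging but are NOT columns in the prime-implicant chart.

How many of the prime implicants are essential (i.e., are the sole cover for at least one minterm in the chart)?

4

Round 0: 0000✓ 0001✓ 0010✓ 0011✓ 0101✓ 0110✓ 1001✓ 1010✓ 1011✓ 1100 1111✓
Round 1: -001✓ -010✓ -011✓ 0-01 0-10 00-0✓ 00-1✓ 000-✓ 001-✓ 1-11 10-1✓ 101-✓
Round 2: -0-1 -01- 00--
PIs = {-0-1, -01-, 0-01, 0-10, 00--, 1-11, 1100}
Coverage chart:
  m1: -0-1,0-01,00--
  m2: -01-,0-10,00--
  m5: 0-01 ←essential
  m6: 0-10 ←essential
  m10: -01- ←essential
  m11: -0-1,-01-,1-11
  m15: 1-11 ←essential
Essential: -01-, 0-01, 0-10, 1-11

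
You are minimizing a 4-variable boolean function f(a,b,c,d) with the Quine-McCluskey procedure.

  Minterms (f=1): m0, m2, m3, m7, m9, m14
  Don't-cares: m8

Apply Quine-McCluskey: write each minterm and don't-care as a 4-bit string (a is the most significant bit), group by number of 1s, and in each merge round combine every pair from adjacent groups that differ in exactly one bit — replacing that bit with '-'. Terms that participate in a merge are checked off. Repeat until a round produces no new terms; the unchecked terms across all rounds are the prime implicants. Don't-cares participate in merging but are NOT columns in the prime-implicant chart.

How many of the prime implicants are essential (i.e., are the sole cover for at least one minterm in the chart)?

[col 0] 0000*, 0010*, 0011*, 0111*, 1000*, 1001*, 1110
[col 1] -000, 0-11, 00-0, 001-, 100-
Prime implicants: -000, 0-11, 00-0, 001-, 100-, 1110
PI chart (minterm → PIs covering it):
  0 | -000,00-0
  2 | 00-0,001-
  3 | 0-11,001-
  7 | 0-11  (sole → essential)
  9 | 100-  (sole → essential)
  14 | 1110  (sole → essential)
Essential prime implicants: 0-11, 100-, 1110

3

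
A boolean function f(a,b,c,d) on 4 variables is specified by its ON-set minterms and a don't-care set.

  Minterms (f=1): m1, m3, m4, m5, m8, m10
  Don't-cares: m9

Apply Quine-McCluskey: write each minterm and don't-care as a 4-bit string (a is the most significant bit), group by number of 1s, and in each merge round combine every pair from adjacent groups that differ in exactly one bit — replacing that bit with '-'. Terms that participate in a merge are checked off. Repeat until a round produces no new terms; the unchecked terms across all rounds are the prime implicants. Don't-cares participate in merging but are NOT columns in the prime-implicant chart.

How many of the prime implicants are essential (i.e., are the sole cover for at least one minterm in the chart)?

3

[col 0] 0001*, 0011*, 0100*, 0101*, 1000*, 1001*, 1010*
[col 1] -001, 0-01, 00-1, 010-, 10-0, 100-
Prime implicants: -001, 0-01, 00-1, 010-, 10-0, 100-
PI chart (minterm → PIs covering it):
  1 | -001,0-01,00-1
  3 | 00-1  (sole → essential)
  4 | 010-  (sole → essential)
  5 | 0-01,010-
  8 | 10-0,100-
  10 | 10-0  (sole → essential)
Essential prime implicants: 00-1, 010-, 10-0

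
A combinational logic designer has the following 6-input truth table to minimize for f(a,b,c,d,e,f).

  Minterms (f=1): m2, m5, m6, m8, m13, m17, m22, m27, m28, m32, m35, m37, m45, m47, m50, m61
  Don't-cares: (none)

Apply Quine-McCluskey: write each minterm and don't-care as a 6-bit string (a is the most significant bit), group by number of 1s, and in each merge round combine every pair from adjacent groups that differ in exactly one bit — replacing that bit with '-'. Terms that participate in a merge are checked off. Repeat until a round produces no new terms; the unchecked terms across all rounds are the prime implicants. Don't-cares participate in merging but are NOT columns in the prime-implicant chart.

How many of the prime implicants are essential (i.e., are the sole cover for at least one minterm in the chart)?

12

Round 0: 000010✓ 000101✓ 000110✓ 001000 001101✓ 010001 010110✓ 011011 011100 100000 100011 100101✓ 101101✓ 101111✓ 110010 111101✓
Round 1: -00101✓ -01101✓ 0-0110 00-101✓ 000-10 1-1101 10-101✓ 1011-1
Round 2: -0-101
PIs = {-0-101, 0-0110, 000-10, 001000, 010001, 011011, 011100, 1-1101, 100000, 100011, 1011-1, 110010}
Coverage chart:
  m2: 000-10 ←essential
  m5: -0-101 ←essential
  m6: 0-0110,000-10
  m8: 001000 ←essential
  m13: -0-101 ←essential
  m17: 010001 ←essential
  m22: 0-0110 ←essential
  m27: 011011 ←essential
  m28: 011100 ←essential
  m32: 100000 ←essential
  m35: 100011 ←essential
  m37: -0-101 ←essential
  m45: -0-101,1-1101,1011-1
  m47: 1011-1 ←essential
  m50: 110010 ←essential
  m61: 1-1101 ←essential
Essential: -0-101, 0-0110, 000-10, 001000, 010001, 011011, 011100, 1-1101, 100000, 100011, 1011-1, 110010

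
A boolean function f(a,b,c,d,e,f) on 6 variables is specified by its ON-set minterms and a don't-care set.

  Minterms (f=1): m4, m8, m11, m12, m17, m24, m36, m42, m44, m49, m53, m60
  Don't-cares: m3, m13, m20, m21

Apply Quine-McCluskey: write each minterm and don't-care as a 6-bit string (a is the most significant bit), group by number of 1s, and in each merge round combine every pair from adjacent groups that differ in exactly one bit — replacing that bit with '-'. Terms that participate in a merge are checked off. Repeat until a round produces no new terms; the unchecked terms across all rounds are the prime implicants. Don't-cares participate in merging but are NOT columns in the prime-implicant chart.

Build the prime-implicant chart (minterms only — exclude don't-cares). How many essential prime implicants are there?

6

size-2^0 implicants → 000011(✓)  000100(✓)  001000(✓)  001011(✓)  001100(✓)  001101(✓)  010001(✓)  010100(✓)  010101(✓)  011000(✓)  100100(✓)  101010  101100(✓)  110001(✓)  110101(✓)  111100(✓)
size-2^1 implicants → -00100(✓)  -01100(✓)  -10001(✓)  -10101(✓)  0-0100  0-1000  00-011  00-100(✓)  001-00  00110-  010-01(✓)  01010-  1-1100  10-100(✓)  110-01(✓)
size-2^2 implicants → -0-100  -10-01
Unchecked terms (primes): -0-100, -10-01, 0-0100, 0-1000, 00-011, 001-00, 00110-, 01010-, 1-1100, 101010
Minterm coverage:
  m4 ⊆ -0-100,0-0100
  m8 ⊆ 0-1000,001-00
  m11 ⊆ 00-011 [E]
  m12 ⊆ -0-100,001-00,00110-
  m17 ⊆ -10-01 [E]
  m24 ⊆ 0-1000 [E]
  m36 ⊆ -0-100 [E]
  m42 ⊆ 101010 [E]
  m44 ⊆ -0-100,1-1100
  m49 ⊆ -10-01 [E]
  m53 ⊆ -10-01 [E]
  m60 ⊆ 1-1100 [E]
E = {-0-100, -10-01, 0-1000, 00-011, 1-1100, 101010}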